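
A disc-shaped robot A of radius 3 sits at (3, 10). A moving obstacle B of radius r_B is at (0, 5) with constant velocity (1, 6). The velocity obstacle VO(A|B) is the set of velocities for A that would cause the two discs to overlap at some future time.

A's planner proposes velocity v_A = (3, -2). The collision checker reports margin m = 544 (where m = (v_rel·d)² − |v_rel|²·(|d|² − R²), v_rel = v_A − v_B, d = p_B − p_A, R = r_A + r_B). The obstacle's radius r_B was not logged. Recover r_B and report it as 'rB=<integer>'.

m = 544
d = (-3, -5);  v_rel = (2, -8),  |v_rel|² = 68
v_rel×d = (2)·(-5) − (-8)·(-3) = -34
since m = R²·68 − (-34)²:  R² = (1156 + 544) / 68 = 25
R = √25 = 5  ⇒  r_B = 5 − 3 = 2

rB=2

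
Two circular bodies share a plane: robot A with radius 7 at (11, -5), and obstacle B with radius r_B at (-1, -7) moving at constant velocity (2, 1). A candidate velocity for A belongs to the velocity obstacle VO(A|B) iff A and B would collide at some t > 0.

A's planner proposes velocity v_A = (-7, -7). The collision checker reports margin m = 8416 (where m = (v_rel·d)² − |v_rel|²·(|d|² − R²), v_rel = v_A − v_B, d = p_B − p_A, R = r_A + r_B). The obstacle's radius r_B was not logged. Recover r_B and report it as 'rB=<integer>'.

m = 8416
d = (-12, -2);  v_rel = (-9, -8),  |v_rel|² = 145
v_rel×d = (-9)·(-2) − (-8)·(-12) = -78
since m = R²·145 − (-78)²:  R² = (6084 + 8416) / 145 = 100
R = √100 = 10  ⇒  r_B = 10 − 7 = 3

rB=3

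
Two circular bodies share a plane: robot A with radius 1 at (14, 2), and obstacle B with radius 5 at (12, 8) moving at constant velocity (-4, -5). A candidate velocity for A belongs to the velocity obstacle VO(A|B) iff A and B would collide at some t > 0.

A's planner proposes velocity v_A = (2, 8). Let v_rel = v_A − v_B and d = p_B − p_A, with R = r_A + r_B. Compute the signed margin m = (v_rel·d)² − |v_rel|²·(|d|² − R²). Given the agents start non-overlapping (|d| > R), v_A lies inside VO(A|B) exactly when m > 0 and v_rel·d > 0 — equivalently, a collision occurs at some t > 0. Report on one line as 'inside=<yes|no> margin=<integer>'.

d = (-2, 6),  |d|² = 40;  R = 1+5 = 6,  c = 40−6² = 4
v_rel = (6, 13),  |v_rel|² = 205;  v_rel·d = (6)·(-2) + (13)·(6) = 66
205·t² − 132·t + 4 = 0  ⇒  m = 66² − 205·4 = 3536
m = 3536 > 0,  v_rel·d = 66 > 0  ⇒  inside

inside=yes margin=3536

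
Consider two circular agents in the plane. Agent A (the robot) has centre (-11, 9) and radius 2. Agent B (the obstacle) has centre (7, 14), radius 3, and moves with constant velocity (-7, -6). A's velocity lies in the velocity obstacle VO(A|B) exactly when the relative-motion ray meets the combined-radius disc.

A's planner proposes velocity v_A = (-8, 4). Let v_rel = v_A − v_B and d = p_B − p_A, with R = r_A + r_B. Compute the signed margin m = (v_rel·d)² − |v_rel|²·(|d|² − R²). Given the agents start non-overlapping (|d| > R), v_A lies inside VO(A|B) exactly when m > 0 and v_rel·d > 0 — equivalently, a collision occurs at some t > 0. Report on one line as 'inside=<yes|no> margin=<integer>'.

d = (18, 5),  |d|² = 349;  R = 2+3 = 5,  c = 349−5² = 324
v_rel = (-1, 10),  |v_rel|² = 101;  v_rel·d = (-1)·(18) + (10)·(5) = 32
101·t² − 64·t + 324 = 0  ⇒  m = 32² − 101·324 = -31700
m = -31700 < 0,  v_rel·d = 32 > 0  ⇒  outside

inside=no margin=-31700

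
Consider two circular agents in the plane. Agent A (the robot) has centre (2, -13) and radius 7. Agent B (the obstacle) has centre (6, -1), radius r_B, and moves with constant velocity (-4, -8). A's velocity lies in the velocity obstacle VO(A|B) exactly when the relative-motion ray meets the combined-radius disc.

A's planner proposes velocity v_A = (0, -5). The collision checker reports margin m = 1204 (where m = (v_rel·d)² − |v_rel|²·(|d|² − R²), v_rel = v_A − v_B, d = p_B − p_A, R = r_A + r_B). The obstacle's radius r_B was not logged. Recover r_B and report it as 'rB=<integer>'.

m = 1204
d = (4, 12);  v_rel = (4, 3),  |v_rel|² = 25
v_rel×d = (4)·(12) − (3)·(4) = 36
since m = R²·25 − 36²:  R² = (1296 + 1204) / 25 = 100
R = √100 = 10  ⇒  r_B = 10 − 7 = 3

rB=3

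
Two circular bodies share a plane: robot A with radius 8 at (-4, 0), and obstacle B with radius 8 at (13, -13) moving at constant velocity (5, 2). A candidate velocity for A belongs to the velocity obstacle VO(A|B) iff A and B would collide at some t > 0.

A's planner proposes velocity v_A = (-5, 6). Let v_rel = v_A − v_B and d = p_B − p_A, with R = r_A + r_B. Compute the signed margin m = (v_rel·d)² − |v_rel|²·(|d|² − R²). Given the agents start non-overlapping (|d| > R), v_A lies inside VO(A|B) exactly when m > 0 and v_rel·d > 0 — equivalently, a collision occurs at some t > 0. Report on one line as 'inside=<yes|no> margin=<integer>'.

d = (17, -13),  |d|² = 458;  R = 8+8 = 16,  c = 458−16² = 202
v_rel = (-10, 4),  |v_rel|² = 116;  v_rel·d = (-10)·(17) + (4)·(-13) = -222
116·t² + 444·t + 202 = 0  ⇒  m = (-222)² − 116·202 = 25852
m = 25852 > 0,  v_rel·d = -222 < 0  ⇒  outside

inside=no margin=25852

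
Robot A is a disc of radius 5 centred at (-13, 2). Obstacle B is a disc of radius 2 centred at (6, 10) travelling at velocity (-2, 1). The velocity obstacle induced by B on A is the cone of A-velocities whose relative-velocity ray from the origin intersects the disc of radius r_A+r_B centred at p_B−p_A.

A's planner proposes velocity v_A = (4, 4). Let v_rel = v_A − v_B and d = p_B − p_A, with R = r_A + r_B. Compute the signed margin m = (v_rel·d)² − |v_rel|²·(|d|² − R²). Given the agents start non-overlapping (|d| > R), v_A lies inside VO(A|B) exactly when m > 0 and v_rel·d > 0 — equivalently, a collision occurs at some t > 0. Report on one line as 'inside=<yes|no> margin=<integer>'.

d = (19, 8),  |d|² = 425;  R = 5+2 = 7,  c = 425−7² = 376
v_rel = (6, 3),  |v_rel|² = 45;  v_rel·d = (6)·(19) + (3)·(8) = 138
45·t² − 276·t + 376 = 0  ⇒  m = 138² − 45·376 = 2124
m = 2124 > 0,  v_rel·d = 138 > 0  ⇒  inside

inside=yes margin=2124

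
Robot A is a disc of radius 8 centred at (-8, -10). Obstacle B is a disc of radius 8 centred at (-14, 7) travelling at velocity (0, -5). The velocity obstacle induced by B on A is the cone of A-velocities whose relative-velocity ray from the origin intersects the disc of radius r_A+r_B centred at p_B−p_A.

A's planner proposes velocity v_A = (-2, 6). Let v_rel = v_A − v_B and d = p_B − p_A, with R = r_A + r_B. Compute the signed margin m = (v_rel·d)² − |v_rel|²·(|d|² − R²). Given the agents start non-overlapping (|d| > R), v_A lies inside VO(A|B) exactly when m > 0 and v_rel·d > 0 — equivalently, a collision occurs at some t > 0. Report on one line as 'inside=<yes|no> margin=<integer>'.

d = (-6, 17),  |d|² = 325;  R = 8+8 = 16,  c = 325−16² = 69
v_rel = (-2, 11),  |v_rel|² = 125;  v_rel·d = (-2)·(-6) + (11)·(17) = 199
125·t² − 398·t + 69 = 0  ⇒  m = 199² − 125·69 = 30976
m = 30976 > 0,  v_rel·d = 199 > 0  ⇒  inside

inside=yes margin=30976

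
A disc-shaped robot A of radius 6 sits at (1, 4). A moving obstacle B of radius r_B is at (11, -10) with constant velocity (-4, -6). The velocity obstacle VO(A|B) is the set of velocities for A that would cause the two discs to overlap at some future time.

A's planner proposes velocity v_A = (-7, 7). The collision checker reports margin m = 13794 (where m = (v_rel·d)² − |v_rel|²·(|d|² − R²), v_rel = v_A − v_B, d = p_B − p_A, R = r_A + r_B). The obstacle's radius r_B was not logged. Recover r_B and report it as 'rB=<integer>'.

m = 13794
d = (10, -14);  v_rel = (-3, 13),  |v_rel|² = 178
v_rel×d = (-3)·(-14) − (13)·(10) = -88
since m = R²·178 − (-88)²:  R² = (7744 + 13794) / 178 = 121
R = √121 = 11  ⇒  r_B = 11 − 6 = 5

rB=5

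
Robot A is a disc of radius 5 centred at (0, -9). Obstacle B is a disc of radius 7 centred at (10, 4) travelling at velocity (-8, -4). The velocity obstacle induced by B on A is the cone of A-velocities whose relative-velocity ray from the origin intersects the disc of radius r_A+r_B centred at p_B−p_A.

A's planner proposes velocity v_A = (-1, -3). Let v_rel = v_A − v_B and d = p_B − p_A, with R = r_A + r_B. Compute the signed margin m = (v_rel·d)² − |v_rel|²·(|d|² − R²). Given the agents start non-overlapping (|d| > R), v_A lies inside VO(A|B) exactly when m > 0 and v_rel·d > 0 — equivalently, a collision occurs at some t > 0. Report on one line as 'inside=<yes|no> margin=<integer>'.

d = (10, 13),  |d|² = 269;  R = 5+7 = 12,  c = 269−12² = 125
v_rel = (7, 1),  |v_rel|² = 50;  v_rel·d = (7)·(10) + (1)·(13) = 83
50·t² − 166·t + 125 = 0  ⇒  m = 83² − 50·125 = 639
m = 639 > 0,  v_rel·d = 83 > 0  ⇒  inside

inside=yes margin=639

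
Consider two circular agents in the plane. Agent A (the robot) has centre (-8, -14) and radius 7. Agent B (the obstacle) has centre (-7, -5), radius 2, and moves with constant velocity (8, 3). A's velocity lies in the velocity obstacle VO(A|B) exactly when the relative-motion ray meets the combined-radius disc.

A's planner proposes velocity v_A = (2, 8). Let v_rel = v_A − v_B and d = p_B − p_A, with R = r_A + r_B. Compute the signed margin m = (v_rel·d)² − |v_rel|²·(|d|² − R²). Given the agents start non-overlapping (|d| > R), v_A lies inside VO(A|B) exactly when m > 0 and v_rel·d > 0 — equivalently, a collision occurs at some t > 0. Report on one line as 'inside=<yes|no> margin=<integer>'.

d = (1, 9),  |d|² = 82;  R = 7+2 = 9,  c = 82−9² = 1
v_rel = (-6, 5),  |v_rel|² = 61;  v_rel·d = (-6)·(1) + (5)·(9) = 39
61·t² − 78·t + 1 = 0  ⇒  m = 39² − 61·1 = 1460
m = 1460 > 0,  v_rel·d = 39 > 0  ⇒  inside

inside=yes margin=1460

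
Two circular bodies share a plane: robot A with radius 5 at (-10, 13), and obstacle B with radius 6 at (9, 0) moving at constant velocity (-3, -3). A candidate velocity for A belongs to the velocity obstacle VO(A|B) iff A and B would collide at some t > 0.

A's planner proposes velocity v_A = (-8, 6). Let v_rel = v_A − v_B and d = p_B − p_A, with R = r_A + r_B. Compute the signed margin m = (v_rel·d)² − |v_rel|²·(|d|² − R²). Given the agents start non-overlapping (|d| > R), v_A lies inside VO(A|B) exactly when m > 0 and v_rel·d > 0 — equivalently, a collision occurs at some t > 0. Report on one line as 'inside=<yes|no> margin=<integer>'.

d = (19, -13),  |d|² = 530;  R = 5+6 = 11,  c = 530−11² = 409
v_rel = (-5, 9),  |v_rel|² = 106;  v_rel·d = (-5)·(19) + (9)·(-13) = -212
106·t² + 424·t + 409 = 0  ⇒  m = (-212)² − 106·409 = 1590
m = 1590 > 0,  v_rel·d = -212 < 0  ⇒  outside

inside=no margin=1590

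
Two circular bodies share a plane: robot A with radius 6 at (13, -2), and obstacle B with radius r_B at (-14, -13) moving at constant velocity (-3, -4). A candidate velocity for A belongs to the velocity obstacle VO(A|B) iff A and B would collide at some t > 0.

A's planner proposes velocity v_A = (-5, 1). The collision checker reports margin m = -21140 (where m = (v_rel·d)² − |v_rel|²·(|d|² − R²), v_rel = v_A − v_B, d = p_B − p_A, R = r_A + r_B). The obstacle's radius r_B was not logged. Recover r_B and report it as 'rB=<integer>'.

m = -21140
d = (-27, -11);  v_rel = (-2, 5),  |v_rel|² = 29
v_rel×d = (-2)·(-11) − (5)·(-27) = 157
since m = R²·29 − 157²:  R² = (24649 + -21140) / 29 = 121
R = √121 = 11  ⇒  r_B = 11 − 6 = 5

rB=5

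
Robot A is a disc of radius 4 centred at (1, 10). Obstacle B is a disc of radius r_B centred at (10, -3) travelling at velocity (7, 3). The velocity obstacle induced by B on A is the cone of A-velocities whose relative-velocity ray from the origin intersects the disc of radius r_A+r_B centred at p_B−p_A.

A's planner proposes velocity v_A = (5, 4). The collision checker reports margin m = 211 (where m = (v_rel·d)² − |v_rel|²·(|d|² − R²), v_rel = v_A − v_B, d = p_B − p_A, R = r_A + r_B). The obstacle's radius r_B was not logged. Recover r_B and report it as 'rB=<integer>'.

m = 211
d = (9, -13);  v_rel = (-2, 1),  |v_rel|² = 5
v_rel×d = (-2)·(-13) − (1)·(9) = 17
since m = R²·5 − 17²:  R² = (289 + 211) / 5 = 100
R = √100 = 10  ⇒  r_B = 10 − 4 = 6

rB=6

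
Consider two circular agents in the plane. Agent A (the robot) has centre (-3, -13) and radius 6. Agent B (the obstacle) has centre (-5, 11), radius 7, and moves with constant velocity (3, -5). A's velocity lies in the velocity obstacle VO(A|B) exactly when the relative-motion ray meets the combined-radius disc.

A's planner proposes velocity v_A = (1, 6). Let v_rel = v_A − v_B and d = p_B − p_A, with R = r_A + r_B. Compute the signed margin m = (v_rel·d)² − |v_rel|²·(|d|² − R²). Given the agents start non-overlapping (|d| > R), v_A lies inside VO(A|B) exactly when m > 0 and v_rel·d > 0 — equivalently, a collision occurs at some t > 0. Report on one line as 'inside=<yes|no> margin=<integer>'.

d = (-2, 24),  |d|² = 580;  R = 6+7 = 13,  c = 580−13² = 411
v_rel = (-2, 11),  |v_rel|² = 125;  v_rel·d = (-2)·(-2) + (11)·(24) = 268
125·t² − 536·t + 411 = 0  ⇒  m = 268² − 125·411 = 20449
m = 20449 > 0,  v_rel·d = 268 > 0  ⇒  inside

inside=yes margin=20449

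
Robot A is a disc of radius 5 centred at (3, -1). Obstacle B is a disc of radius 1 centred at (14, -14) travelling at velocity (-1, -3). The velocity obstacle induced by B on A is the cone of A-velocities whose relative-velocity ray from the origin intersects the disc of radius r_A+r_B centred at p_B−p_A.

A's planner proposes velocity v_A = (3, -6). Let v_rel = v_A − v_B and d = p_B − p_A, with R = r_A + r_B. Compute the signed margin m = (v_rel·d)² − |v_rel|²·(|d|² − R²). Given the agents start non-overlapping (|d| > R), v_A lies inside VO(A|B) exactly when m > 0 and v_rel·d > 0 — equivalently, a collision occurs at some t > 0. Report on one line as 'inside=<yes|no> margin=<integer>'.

d = (11, -13),  |d|² = 290;  R = 5+1 = 6,  c = 290−6² = 254
v_rel = (4, -3),  |v_rel|² = 25;  v_rel·d = (4)·(11) + (-3)·(-13) = 83
25·t² − 166·t + 254 = 0  ⇒  m = 83² − 25·254 = 539
m = 539 > 0,  v_rel·d = 83 > 0  ⇒  inside

inside=yes margin=539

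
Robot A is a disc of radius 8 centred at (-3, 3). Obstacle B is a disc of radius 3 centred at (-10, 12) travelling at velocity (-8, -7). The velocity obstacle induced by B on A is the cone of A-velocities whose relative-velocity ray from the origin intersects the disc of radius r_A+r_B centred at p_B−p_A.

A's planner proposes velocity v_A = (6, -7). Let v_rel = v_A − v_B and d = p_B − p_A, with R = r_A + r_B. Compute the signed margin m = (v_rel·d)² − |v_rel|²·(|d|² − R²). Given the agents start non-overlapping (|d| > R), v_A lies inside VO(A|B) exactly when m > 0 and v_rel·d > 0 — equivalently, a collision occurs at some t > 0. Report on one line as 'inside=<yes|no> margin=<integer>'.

d = (-7, 9),  |d|² = 130;  R = 8+3 = 11,  c = 130−11² = 9
v_rel = (14, 0),  |v_rel|² = 196;  v_rel·d = (14)·(-7) + (0)·(9) = -98
196·t² + 196·t + 9 = 0  ⇒  m = (-98)² − 196·9 = 7840
m = 7840 > 0,  v_rel·d = -98 < 0  ⇒  outside

inside=no margin=7840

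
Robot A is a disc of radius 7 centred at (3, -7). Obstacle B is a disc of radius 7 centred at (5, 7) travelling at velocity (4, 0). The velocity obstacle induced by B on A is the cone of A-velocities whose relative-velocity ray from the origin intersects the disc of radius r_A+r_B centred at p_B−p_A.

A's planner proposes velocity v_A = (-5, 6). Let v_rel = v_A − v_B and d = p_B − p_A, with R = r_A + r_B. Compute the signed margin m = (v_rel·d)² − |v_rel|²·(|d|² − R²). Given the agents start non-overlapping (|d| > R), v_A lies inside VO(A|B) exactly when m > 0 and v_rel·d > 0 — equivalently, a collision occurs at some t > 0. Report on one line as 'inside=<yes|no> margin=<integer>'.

d = (2, 14),  |d|² = 200;  R = 7+7 = 14,  c = 200−14² = 4
v_rel = (-9, 6),  |v_rel|² = 117;  v_rel·d = (-9)·(2) + (6)·(14) = 66
117·t² − 132·t + 4 = 0  ⇒  m = 66² − 117·4 = 3888
m = 3888 > 0,  v_rel·d = 66 > 0  ⇒  inside

inside=yes margin=3888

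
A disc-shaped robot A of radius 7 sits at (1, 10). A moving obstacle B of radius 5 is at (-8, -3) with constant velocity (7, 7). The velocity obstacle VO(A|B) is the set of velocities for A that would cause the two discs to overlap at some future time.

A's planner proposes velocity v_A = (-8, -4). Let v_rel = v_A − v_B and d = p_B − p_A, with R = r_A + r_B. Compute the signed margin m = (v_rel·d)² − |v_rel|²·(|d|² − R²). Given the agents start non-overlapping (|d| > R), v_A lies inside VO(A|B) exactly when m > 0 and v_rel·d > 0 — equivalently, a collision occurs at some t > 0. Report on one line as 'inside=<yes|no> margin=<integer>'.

d = (-9, -13),  |d|² = 250;  R = 7+5 = 12,  c = 250−12² = 106
v_rel = (-15, -11),  |v_rel|² = 346;  v_rel·d = (-15)·(-9) + (-11)·(-13) = 278
346·t² − 556·t + 106 = 0  ⇒  m = 278² − 346·106 = 40608
m = 40608 > 0,  v_rel·d = 278 > 0  ⇒  inside

inside=yes margin=40608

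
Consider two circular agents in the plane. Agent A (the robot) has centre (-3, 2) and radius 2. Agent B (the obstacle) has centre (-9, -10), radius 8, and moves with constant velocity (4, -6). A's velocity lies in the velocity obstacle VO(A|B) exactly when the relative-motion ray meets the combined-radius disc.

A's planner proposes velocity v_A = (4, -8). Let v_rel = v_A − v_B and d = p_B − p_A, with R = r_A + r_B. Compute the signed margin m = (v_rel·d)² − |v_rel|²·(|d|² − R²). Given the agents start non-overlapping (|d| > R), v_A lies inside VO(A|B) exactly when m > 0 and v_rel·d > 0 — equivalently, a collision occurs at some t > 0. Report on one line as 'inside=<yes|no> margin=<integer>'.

d = (-6, -12),  |d|² = 180;  R = 2+8 = 10,  c = 180−10² = 80
v_rel = (0, -2),  |v_rel|² = 4;  v_rel·d = (0)·(-6) + (-2)·(-12) = 24
4·t² − 48·t + 80 = 0  ⇒  m = 24² − 4·80 = 256
m = 256 > 0,  v_rel·d = 24 > 0  ⇒  inside

inside=yes margin=256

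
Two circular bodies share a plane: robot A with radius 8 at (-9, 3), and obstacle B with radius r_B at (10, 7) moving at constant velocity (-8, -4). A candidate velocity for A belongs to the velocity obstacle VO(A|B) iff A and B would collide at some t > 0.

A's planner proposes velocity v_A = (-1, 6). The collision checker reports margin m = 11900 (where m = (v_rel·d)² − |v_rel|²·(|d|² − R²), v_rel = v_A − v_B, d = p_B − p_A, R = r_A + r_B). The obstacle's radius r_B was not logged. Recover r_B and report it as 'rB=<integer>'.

m = 11900
d = (19, 4);  v_rel = (7, 10),  |v_rel|² = 149
v_rel×d = (7)·(4) − (10)·(19) = -162
since m = R²·149 − (-162)²:  R² = (26244 + 11900) / 149 = 256
R = √256 = 16  ⇒  r_B = 16 − 8 = 8

rB=8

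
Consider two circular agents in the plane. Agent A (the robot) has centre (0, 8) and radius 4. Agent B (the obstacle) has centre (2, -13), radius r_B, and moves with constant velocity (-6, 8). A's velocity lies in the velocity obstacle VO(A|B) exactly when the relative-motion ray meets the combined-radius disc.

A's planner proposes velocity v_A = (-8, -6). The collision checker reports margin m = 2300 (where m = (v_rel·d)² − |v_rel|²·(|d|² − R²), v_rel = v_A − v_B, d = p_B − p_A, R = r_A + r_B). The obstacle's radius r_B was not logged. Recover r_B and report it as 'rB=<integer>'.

m = 2300
d = (2, -21);  v_rel = (-2, -14),  |v_rel|² = 200
v_rel×d = (-2)·(-21) − (-14)·(2) = 70
since m = R²·200 − 70²:  R² = (4900 + 2300) / 200 = 36
R = √36 = 6  ⇒  r_B = 6 − 4 = 2

rB=2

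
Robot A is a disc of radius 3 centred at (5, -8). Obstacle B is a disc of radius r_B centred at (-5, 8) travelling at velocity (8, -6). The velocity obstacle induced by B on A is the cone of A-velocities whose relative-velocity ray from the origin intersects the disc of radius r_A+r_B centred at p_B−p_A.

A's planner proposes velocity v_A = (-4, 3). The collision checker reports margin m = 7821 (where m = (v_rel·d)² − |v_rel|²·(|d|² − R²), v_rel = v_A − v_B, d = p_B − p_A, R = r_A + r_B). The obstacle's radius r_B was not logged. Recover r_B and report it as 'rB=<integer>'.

m = 7821
d = (-10, 16);  v_rel = (-12, 9),  |v_rel|² = 225
v_rel×d = (-12)·(16) − (9)·(-10) = -102
since m = R²·225 − (-102)²:  R² = (10404 + 7821) / 225 = 81
R = √81 = 9  ⇒  r_B = 9 − 3 = 6

rB=6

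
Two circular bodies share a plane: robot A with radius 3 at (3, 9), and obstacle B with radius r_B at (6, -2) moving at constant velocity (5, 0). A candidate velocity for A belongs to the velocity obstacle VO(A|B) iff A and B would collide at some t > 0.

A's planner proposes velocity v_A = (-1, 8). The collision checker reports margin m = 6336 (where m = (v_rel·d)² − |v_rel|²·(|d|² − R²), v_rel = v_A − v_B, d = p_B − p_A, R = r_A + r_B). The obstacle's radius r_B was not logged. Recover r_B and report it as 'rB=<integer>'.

m = 6336
d = (3, -11);  v_rel = (-6, 8),  |v_rel|² = 100
v_rel×d = (-6)·(-11) − (8)·(3) = 42
since m = R²·100 − 42²:  R² = (1764 + 6336) / 100 = 81
R = √81 = 9  ⇒  r_B = 9 − 3 = 6

rB=6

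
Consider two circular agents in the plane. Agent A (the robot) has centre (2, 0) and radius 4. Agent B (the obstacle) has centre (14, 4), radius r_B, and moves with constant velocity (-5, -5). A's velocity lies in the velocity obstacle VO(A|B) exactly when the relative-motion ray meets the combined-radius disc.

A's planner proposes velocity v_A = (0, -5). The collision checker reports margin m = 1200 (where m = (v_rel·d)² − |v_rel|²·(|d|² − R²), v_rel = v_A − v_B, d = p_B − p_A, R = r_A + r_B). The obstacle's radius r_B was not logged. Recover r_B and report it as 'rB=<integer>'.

m = 1200
d = (12, 4);  v_rel = (5, 0),  |v_rel|² = 25
v_rel×d = (5)·(4) − (0)·(12) = 20
since m = R²·25 − 20²:  R² = (400 + 1200) / 25 = 64
R = √64 = 8  ⇒  r_B = 8 − 4 = 4

rB=4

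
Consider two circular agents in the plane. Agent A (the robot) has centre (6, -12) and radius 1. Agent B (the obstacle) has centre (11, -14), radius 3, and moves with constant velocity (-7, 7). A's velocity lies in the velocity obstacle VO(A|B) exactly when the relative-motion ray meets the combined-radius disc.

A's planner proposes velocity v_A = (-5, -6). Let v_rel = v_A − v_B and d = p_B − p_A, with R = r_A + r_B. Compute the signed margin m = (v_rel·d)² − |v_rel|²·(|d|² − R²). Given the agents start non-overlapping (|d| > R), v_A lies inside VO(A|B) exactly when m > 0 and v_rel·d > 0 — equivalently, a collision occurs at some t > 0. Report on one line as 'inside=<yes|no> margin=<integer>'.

d = (5, -2),  |d|² = 29;  R = 1+3 = 4,  c = 29−4² = 13
v_rel = (2, -13),  |v_rel|² = 173;  v_rel·d = (2)·(5) + (-13)·(-2) = 36
173·t² − 72·t + 13 = 0  ⇒  m = 36² − 173·13 = -953
m = -953 < 0,  v_rel·d = 36 > 0  ⇒  outside

inside=no margin=-953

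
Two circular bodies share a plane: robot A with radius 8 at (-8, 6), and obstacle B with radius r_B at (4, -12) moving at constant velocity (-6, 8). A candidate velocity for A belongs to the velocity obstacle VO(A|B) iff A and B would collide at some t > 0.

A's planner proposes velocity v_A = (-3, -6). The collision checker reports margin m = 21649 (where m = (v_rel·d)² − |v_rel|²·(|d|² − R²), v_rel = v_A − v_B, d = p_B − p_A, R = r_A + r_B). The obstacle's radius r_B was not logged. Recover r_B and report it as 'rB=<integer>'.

m = 21649
d = (12, -18);  v_rel = (3, -14),  |v_rel|² = 205
v_rel×d = (3)·(-18) − (-14)·(12) = 114
since m = R²·205 − 114²:  R² = (12996 + 21649) / 205 = 169
R = √169 = 13  ⇒  r_B = 13 − 8 = 5

rB=5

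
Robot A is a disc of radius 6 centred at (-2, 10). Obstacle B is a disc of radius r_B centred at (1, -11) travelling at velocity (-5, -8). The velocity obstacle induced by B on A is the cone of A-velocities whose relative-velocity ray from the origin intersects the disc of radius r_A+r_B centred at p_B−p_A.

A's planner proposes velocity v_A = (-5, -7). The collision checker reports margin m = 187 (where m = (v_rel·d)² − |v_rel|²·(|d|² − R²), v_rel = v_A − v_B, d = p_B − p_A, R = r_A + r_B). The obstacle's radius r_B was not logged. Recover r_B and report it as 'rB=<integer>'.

m = 187
d = (3, -21);  v_rel = (0, 1),  |v_rel|² = 1
v_rel×d = (0)·(-21) − (1)·(3) = -3
since m = R²·1 − (-3)²:  R² = (9 + 187) / 1 = 196
R = √196 = 14  ⇒  r_B = 14 − 6 = 8

rB=8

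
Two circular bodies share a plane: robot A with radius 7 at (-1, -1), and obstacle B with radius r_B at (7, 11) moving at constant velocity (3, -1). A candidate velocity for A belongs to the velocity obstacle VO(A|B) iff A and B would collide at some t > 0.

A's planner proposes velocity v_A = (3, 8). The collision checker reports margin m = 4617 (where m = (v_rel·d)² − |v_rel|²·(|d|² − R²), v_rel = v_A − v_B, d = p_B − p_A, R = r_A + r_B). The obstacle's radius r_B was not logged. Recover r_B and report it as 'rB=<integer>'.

m = 4617
d = (8, 12);  v_rel = (0, 9),  |v_rel|² = 81
v_rel×d = (0)·(12) − (9)·(8) = -72
since m = R²·81 − (-72)²:  R² = (5184 + 4617) / 81 = 121
R = √121 = 11  ⇒  r_B = 11 − 7 = 4

rB=4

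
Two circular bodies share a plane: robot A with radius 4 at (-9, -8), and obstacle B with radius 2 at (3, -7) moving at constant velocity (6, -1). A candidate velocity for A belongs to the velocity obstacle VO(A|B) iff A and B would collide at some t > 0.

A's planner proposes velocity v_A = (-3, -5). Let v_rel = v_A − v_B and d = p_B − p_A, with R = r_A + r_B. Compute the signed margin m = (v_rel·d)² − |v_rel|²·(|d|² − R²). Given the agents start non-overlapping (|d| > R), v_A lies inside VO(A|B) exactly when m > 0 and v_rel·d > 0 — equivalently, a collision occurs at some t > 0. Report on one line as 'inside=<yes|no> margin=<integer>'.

d = (12, 1),  |d|² = 145;  R = 4+2 = 6,  c = 145−6² = 109
v_rel = (-9, -4),  |v_rel|² = 97;  v_rel·d = (-9)·(12) + (-4)·(1) = -112
97·t² + 224·t + 109 = 0  ⇒  m = (-112)² − 97·109 = 1971
m = 1971 > 0,  v_rel·d = -112 < 0  ⇒  outside

inside=no margin=1971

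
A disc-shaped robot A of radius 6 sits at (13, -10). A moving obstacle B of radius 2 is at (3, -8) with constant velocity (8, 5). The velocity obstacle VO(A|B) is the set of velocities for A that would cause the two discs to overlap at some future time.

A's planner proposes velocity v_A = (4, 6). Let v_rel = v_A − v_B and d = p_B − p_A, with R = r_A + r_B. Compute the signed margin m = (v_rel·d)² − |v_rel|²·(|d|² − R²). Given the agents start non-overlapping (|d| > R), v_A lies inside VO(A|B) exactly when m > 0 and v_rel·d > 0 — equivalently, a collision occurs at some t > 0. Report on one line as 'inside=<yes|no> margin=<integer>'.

d = (-10, 2),  |d|² = 104;  R = 6+2 = 8,  c = 104−8² = 40
v_rel = (-4, 1),  |v_rel|² = 17;  v_rel·d = (-4)·(-10) + (1)·(2) = 42
17·t² − 84·t + 40 = 0  ⇒  m = 42² − 17·40 = 1084
m = 1084 > 0,  v_rel·d = 42 > 0  ⇒  inside

inside=yes margin=1084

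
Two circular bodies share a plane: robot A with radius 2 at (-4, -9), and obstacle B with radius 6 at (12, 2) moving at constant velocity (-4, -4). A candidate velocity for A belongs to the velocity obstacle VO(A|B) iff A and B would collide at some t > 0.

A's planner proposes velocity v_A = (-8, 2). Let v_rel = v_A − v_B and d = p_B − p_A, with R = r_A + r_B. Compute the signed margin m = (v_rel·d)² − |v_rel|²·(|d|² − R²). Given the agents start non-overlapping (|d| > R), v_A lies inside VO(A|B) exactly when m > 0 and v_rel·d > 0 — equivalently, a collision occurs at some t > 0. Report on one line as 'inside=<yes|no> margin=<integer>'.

d = (16, 11),  |d|² = 377;  R = 2+6 = 8,  c = 377−8² = 313
v_rel = (-4, 6),  |v_rel|² = 52;  v_rel·d = (-4)·(16) + (6)·(11) = 2
52·t² − 4·t + 313 = 0  ⇒  m = 2² − 52·313 = -16272
m = -16272 < 0,  v_rel·d = 2 > 0  ⇒  outside

inside=no margin=-16272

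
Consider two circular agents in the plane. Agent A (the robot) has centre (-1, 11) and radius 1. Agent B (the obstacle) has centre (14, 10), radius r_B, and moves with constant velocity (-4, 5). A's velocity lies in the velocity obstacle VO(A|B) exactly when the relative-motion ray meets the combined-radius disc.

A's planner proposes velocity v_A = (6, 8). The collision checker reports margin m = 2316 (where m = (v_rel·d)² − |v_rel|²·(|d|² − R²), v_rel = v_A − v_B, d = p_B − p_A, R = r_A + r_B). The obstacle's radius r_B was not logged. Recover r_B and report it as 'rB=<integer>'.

m = 2316
d = (15, -1);  v_rel = (10, 3),  |v_rel|² = 109
v_rel×d = (10)·(-1) − (3)·(15) = -55
since m = R²·109 − (-55)²:  R² = (3025 + 2316) / 109 = 49
R = √49 = 7  ⇒  r_B = 7 − 1 = 6

rB=6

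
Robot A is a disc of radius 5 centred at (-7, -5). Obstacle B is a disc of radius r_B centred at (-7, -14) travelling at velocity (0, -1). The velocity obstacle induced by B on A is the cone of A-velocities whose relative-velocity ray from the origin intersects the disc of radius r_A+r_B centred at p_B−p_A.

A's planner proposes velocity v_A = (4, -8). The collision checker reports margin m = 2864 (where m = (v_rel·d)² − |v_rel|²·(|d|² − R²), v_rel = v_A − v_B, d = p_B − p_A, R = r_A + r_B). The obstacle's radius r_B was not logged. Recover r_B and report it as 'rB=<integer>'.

m = 2864
d = (0, -9);  v_rel = (4, -7),  |v_rel|² = 65
v_rel×d = (4)·(-9) − (-7)·(0) = -36
since m = R²·65 − (-36)²:  R² = (1296 + 2864) / 65 = 64
R = √64 = 8  ⇒  r_B = 8 − 5 = 3

rB=3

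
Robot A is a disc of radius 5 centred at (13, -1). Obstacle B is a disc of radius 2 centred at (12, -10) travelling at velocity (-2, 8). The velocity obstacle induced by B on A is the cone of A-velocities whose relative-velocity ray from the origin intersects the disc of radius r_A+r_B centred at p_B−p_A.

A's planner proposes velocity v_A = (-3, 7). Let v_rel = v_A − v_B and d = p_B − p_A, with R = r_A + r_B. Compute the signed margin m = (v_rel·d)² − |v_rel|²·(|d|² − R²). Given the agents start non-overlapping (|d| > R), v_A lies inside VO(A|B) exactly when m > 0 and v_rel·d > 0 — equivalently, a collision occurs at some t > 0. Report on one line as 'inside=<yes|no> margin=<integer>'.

d = (-1, -9),  |d|² = 82;  R = 5+2 = 7,  c = 82−7² = 33
v_rel = (-1, -1),  |v_rel|² = 2;  v_rel·d = (-1)·(-1) + (-1)·(-9) = 10
2·t² − 20·t + 33 = 0  ⇒  m = 10² − 2·33 = 34
m = 34 > 0,  v_rel·d = 10 > 0  ⇒  inside

inside=yes margin=34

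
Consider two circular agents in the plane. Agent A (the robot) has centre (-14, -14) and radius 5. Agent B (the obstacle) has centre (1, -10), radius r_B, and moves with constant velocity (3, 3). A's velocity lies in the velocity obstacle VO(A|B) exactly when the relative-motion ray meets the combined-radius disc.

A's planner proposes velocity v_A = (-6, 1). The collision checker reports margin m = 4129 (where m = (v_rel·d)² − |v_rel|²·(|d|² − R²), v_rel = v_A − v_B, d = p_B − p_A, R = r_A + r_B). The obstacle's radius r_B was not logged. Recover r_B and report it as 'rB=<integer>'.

m = 4129
d = (15, 4);  v_rel = (-9, -2),  |v_rel|² = 85
v_rel×d = (-9)·(4) − (-2)·(15) = -6
since m = R²·85 − (-6)²:  R² = (36 + 4129) / 85 = 49
R = √49 = 7  ⇒  r_B = 7 − 5 = 2

rB=2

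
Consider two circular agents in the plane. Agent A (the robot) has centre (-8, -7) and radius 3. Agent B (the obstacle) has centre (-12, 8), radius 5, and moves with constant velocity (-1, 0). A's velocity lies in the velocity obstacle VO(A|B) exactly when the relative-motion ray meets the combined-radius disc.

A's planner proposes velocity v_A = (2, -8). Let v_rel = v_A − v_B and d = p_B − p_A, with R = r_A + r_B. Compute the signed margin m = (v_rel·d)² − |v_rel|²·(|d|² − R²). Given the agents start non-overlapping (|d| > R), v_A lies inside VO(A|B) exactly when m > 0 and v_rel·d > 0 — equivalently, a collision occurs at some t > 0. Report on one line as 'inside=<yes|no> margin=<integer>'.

d = (-4, 15),  |d|² = 241;  R = 3+5 = 8,  c = 241−8² = 177
v_rel = (3, -8),  |v_rel|² = 73;  v_rel·d = (3)·(-4) + (-8)·(15) = -132
73·t² + 264·t + 177 = 0  ⇒  m = (-132)² − 73·177 = 4503
m = 4503 > 0,  v_rel·d = -132 < 0  ⇒  outside

inside=no margin=4503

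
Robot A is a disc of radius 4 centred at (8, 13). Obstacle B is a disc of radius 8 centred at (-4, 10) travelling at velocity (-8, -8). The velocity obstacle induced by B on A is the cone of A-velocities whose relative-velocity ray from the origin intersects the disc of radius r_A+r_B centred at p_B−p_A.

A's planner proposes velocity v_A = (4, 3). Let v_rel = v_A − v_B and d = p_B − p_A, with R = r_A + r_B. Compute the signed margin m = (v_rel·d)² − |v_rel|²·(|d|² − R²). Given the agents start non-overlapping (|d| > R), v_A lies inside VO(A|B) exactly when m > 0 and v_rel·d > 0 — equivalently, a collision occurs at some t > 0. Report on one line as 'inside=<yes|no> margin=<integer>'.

d = (-12, -3),  |d|² = 153;  R = 4+8 = 12,  c = 153−12² = 9
v_rel = (12, 11),  |v_rel|² = 265;  v_rel·d = (12)·(-12) + (11)·(-3) = -177
265·t² + 354·t + 9 = 0  ⇒  m = (-177)² − 265·9 = 28944
m = 28944 > 0,  v_rel·d = -177 < 0  ⇒  outside

inside=no margin=28944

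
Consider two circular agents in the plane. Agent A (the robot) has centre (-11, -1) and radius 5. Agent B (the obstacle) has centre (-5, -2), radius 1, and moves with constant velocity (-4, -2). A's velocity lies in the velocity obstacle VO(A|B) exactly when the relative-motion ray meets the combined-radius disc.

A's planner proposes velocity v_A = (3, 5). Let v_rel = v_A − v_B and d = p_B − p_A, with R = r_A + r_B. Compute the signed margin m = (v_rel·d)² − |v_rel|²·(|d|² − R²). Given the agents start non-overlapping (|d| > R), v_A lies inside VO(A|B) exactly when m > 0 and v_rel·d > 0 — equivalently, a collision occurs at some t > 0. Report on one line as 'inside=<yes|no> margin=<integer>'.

d = (6, -1),  |d|² = 37;  R = 5+1 = 6,  c = 37−6² = 1
v_rel = (7, 7),  |v_rel|² = 98;  v_rel·d = (7)·(6) + (7)·(-1) = 35
98·t² − 70·t + 1 = 0  ⇒  m = 35² − 98·1 = 1127
m = 1127 > 0,  v_rel·d = 35 > 0  ⇒  inside

inside=yes margin=1127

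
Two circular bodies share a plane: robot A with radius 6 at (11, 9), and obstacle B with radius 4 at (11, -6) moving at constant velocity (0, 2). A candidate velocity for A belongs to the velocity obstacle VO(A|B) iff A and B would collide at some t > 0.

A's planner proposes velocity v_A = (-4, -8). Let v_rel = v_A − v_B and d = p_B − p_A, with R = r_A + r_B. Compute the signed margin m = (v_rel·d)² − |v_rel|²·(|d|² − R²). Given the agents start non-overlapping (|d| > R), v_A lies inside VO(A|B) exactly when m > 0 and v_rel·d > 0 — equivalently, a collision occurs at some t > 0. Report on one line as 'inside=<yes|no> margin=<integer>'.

d = (0, -15),  |d|² = 225;  R = 6+4 = 10,  c = 225−10² = 125
v_rel = (-4, -10),  |v_rel|² = 116;  v_rel·d = (-4)·(0) + (-10)·(-15) = 150
116·t² − 300·t + 125 = 0  ⇒  m = 150² − 116·125 = 8000
m = 8000 > 0,  v_rel·d = 150 > 0  ⇒  inside

inside=yes margin=8000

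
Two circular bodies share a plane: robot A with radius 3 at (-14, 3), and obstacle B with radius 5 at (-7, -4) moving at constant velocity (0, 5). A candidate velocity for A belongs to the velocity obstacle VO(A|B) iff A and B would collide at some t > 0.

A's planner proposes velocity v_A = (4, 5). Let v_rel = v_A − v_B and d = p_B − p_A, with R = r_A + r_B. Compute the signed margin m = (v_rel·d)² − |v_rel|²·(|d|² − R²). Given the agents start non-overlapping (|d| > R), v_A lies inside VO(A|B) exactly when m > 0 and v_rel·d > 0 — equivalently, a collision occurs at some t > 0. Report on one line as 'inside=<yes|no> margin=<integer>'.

d = (7, -7),  |d|² = 98;  R = 3+5 = 8,  c = 98−8² = 34
v_rel = (4, 0),  |v_rel|² = 16;  v_rel·d = (4)·(7) + (0)·(-7) = 28
16·t² − 56·t + 34 = 0  ⇒  m = 28² − 16·34 = 240
m = 240 > 0,  v_rel·d = 28 > 0  ⇒  inside

inside=yes margin=240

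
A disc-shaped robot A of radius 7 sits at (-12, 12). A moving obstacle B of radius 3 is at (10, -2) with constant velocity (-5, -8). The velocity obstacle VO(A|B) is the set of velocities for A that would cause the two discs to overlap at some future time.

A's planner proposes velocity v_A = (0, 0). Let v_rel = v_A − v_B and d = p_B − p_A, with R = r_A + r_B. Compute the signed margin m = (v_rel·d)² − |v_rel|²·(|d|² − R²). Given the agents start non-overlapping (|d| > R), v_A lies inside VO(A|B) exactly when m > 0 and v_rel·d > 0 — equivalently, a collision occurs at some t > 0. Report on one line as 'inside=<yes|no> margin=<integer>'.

d = (22, -14),  |d|² = 680;  R = 7+3 = 10,  c = 680−10² = 580
v_rel = (5, 8),  |v_rel|² = 89;  v_rel·d = (5)·(22) + (8)·(-14) = -2
89·t² + 4·t + 580 = 0  ⇒  m = (-2)² − 89·580 = -51616
m = -51616 < 0,  v_rel·d = -2 < 0  ⇒  outside

inside=no margin=-51616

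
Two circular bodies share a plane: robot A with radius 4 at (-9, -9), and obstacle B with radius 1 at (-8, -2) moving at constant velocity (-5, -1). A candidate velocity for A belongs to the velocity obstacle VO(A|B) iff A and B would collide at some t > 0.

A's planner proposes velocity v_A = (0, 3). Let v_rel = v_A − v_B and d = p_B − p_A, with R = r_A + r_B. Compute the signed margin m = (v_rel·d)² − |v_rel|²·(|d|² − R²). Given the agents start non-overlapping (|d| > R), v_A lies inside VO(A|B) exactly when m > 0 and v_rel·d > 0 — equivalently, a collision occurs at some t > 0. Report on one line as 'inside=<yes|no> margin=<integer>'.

d = (1, 7),  |d|² = 50;  R = 4+1 = 5,  c = 50−5² = 25
v_rel = (5, 4),  |v_rel|² = 41;  v_rel·d = (5)·(1) + (4)·(7) = 33
41·t² − 66·t + 25 = 0  ⇒  m = 33² − 41·25 = 64
m = 64 > 0,  v_rel·d = 33 > 0  ⇒  inside

inside=yes margin=64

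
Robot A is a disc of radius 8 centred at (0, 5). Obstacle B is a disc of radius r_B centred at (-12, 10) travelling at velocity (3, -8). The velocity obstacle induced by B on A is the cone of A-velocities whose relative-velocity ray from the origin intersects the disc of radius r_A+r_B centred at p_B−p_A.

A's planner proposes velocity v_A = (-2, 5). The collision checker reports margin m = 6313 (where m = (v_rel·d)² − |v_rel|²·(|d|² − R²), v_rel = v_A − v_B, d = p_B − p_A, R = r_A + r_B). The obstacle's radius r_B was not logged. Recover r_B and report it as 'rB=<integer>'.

m = 6313
d = (-12, 5);  v_rel = (-5, 13),  |v_rel|² = 194
v_rel×d = (-5)·(5) − (13)·(-12) = 131
since m = R²·194 − 131²:  R² = (17161 + 6313) / 194 = 121
R = √121 = 11  ⇒  r_B = 11 − 8 = 3

rB=3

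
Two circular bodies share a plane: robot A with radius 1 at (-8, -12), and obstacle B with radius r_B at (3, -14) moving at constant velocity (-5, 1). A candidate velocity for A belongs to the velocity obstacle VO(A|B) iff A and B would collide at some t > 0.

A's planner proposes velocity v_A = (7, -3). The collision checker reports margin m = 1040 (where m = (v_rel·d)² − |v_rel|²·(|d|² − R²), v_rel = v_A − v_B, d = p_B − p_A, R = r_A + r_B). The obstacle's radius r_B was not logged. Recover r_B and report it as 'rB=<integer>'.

m = 1040
d = (11, -2);  v_rel = (12, -4),  |v_rel|² = 160
v_rel×d = (12)·(-2) − (-4)·(11) = 20
since m = R²·160 − 20²:  R² = (400 + 1040) / 160 = 9
R = √9 = 3  ⇒  r_B = 3 − 1 = 2

rB=2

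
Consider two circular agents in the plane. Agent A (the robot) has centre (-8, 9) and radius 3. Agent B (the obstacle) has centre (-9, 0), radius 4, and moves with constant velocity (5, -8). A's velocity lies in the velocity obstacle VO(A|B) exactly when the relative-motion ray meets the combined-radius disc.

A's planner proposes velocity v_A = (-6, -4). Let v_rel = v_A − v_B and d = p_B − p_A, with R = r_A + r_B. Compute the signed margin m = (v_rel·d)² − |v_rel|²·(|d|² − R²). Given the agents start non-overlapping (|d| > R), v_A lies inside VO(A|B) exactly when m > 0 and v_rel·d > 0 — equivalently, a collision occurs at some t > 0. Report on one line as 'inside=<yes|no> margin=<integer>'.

d = (-1, -9),  |d|² = 82;  R = 3+4 = 7,  c = 82−7² = 33
v_rel = (-11, 4),  |v_rel|² = 137;  v_rel·d = (-11)·(-1) + (4)·(-9) = -25
137·t² + 50·t + 33 = 0  ⇒  m = (-25)² − 137·33 = -3896
m = -3896 < 0,  v_rel·d = -25 < 0  ⇒  outside

inside=no margin=-3896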